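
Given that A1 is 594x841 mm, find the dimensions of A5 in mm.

148 × 210 mm

A2: ⌊841/2⌋ × 594 = 420 × 594 mm
A3: ⌊594/2⌋ × 420 = 297 × 420 mm
A4: ⌊420/2⌋ × 297 = 210 × 297 mm
A5: ⌊297/2⌋ × 210 = 148 × 210 mm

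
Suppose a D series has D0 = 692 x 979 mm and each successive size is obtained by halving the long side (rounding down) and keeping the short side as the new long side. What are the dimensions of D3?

D1: ⌊979/2⌋ × 692 = 489 × 692 mm
D2: ⌊692/2⌋ × 489 = 346 × 489 mm
D3: ⌊489/2⌋ × 346 = 244 × 346 mm

244 × 346 mm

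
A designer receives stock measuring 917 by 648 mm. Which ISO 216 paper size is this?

C1 (648 × 917 mm)

Aspect ratio 917/648 ≈ 1.415 — close to the ISO √2 ≈ 1.414.
In the C-series (envelope sizes, between A and B): C1 = 648 × 917 mm.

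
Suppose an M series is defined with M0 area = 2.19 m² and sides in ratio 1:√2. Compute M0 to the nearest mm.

1244 × 1760 mm

Let the short side be w mm. Then w · w√2 = 2.19 m² = 2,190,000 mm².
w² = 2,190,000/√2, so w ≈ 1244.4 mm; long side = w√2 ≈ 1759.9 mm.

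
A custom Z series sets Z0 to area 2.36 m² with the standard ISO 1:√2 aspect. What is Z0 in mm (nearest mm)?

1292 × 1827 mm

Let the short side be w mm. Then w · w√2 = 2.36 m² = 2,360,000 mm².
w² = 2,360,000/√2, so w ≈ 1291.8 mm; long side = w√2 ≈ 1826.9 mm.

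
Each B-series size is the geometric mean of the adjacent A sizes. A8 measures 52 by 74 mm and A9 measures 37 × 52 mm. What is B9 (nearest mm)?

44 × 62 mm

Short side: √(52 · 37) = √1924 ≈ 43.9 → 44 mm
Long side: √(74 · 52) = √3848 ≈ 62.0 → 62 mm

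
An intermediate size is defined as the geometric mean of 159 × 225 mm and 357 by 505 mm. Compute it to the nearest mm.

Short side: √(159 · 357) = √56763 ≈ 238.2 → 238 mm
Long side: √(225 · 505) = √113625 ≈ 337.1 → 337 mm

238 × 337 mm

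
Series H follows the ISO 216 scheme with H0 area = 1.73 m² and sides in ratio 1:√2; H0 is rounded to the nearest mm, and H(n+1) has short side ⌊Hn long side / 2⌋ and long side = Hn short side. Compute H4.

Let H0's short side be w mm. w · w√2 = 1.73 m² = 1,730,000 mm², so w ≈ 1106.0 mm and w√2 ≈ 1564.2 mm → H0 = 1106 × 1564 mm.
H1: ⌊1564/2⌋ × 1106 = 782 × 1106 mm
H2: ⌊1106/2⌋ × 782 = 553 × 782 mm
H3: ⌊782/2⌋ × 553 = 391 × 553 mm
H4: ⌊553/2⌋ × 391 = 276 × 391 mm

276 × 391 mm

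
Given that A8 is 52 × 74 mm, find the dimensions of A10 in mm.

A9: ⌊74/2⌋ × 52 = 37 × 52 mm
A10: ⌊52/2⌋ × 37 = 26 × 37 mm

26 × 37 mm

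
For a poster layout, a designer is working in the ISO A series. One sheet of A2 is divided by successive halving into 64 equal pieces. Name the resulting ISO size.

A8

64 = 2^6, so 6 halving steps.
A2 → A3 → … → A8 after 6 steps.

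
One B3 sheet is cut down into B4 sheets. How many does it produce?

B3 = 353 × 500 mm; B4 = 250 × 353 mm.
Each halving step doubles the count; 1 step from B3 to B4.
2^1 = 2.

2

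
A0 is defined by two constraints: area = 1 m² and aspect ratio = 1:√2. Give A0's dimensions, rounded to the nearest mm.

841 × 1189 mm

Let the short side be w mm. Then the long side is w√2 and w · w√2 = 10⁶ mm².
w² = 10⁶/√2, so w = 1000 / 2^(1/4) ≈ 840.9 mm; long side = 1000 · 2^(1/4) ≈ 1189.2 mm.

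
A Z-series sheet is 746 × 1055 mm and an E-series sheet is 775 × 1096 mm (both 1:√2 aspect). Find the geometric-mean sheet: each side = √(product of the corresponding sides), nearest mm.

Short side: √(746 · 775) = √578150 ≈ 760.4 → 760 mm
Long side: √(1055 · 1096) = √1156280 ≈ 1075.3 → 1075 mm

760 × 1075 mm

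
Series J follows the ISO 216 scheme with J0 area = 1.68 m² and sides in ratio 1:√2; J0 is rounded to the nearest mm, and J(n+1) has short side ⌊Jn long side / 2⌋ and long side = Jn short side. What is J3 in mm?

Let J0's short side be w mm. w · w√2 = 1.68 m² = 1,680,000 mm², so w ≈ 1089.9 mm and w√2 ≈ 1541.4 mm → J0 = 1090 × 1541 mm.
J1: ⌊1541/2⌋ × 1090 = 770 × 1090 mm
J2: ⌊1090/2⌋ × 770 = 545 × 770 mm
J3: ⌊770/2⌋ × 545 = 385 × 545 mm

385 × 545 mm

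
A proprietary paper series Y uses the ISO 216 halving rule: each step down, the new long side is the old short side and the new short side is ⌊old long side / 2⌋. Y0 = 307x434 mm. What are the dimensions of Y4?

Y1 = 217 × 307 mm (from Y0 by 1 halving).
Y2: ⌊307/2⌋ × 217 = 153 × 217 mm
Y3: ⌊217/2⌋ × 153 = 108 × 153 mm
Y4: ⌊153/2⌋ × 108 = 76 × 108 mm

76 × 108 mm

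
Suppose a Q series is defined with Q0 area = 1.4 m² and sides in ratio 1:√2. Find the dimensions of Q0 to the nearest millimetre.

Let the short side be w mm. Then w · w√2 = 1.4 m² = 1,400,000 mm².
w² = 1,400,000/√2, so w ≈ 995.0 mm; long side = w√2 ≈ 1407.1 mm.

995 × 1407 mm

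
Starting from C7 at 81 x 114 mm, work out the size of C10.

C8: ⌊114/2⌋ × 81 = 57 × 81 mm
C9: ⌊81/2⌋ × 57 = 40 × 57 mm
C10: ⌊57/2⌋ × 40 = 28 × 40 mm

28 × 40 mm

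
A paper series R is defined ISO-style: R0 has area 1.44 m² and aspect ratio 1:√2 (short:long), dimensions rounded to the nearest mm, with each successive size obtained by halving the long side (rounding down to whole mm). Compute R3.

Let R0's short side be w mm. w · w√2 = 1.44 m² = 1,440,000 mm², so w ≈ 1009.1 mm and w√2 ≈ 1427.0 mm → R0 = 1009 × 1427 mm.
R1: ⌊1427/2⌋ × 1009 = 713 × 1009 mm
R2: ⌊1009/2⌋ × 713 = 504 × 713 mm
R3: ⌊713/2⌋ × 504 = 356 × 504 mm

356 × 504 mm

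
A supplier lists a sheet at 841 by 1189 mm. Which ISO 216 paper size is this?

Aspect ratio 1189/841 ≈ 1.414 — close to the ISO √2 ≈ 1.414.
In the A-series (A0 area = 1 m²): A0 = 841 × 1189 mm.

A0 (841 × 1189 mm)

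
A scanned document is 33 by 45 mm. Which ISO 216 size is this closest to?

B10 (31 × 44 mm)

Aspect ratio 45/33 ≈ 1.364 (ISO target is √2 ≈ 1.414).
In the B-series (B0 = 1000 × 1414 mm): B10 = 31 × 44 mm.
Off by 3 mm total — nearest standard size.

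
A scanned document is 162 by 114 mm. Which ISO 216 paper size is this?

Aspect ratio 162/114 ≈ 1.421 — close to the ISO √2 ≈ 1.414.
In the C-series (envelope sizes, between A and B): C6 = 114 × 162 mm.

C6 (114 × 162 mm)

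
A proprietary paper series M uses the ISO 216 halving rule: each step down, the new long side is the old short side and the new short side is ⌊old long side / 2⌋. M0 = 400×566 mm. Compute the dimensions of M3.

M1: ⌊566/2⌋ × 400 = 283 × 400 mm
M2: ⌊400/2⌋ × 283 = 200 × 283 mm
M3: ⌊283/2⌋ × 200 = 141 × 200 mm

141 × 200 mm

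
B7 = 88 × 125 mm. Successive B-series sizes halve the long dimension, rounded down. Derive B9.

44 × 62 mm

B8: ⌊125/2⌋ × 88 = 62 × 88 mm
B9: ⌊88/2⌋ × 62 = 44 × 62 mm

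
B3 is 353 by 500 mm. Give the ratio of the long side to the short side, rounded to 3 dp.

1.416

500 / 353 = 1.416
ISO 216 targets √2 ≈ 1.414; the +0.002 deviation is from mm rounding.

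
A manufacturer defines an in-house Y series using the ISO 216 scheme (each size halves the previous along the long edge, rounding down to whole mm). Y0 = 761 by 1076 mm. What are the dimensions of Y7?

67 × 95 mm

Y1 = 538 × 761 mm (from Y0 by 1 halving).
Y2: ⌊761/2⌋ × 538 = 380 × 538 mm
Y3: ⌊538/2⌋ × 380 = 269 × 380 mm
Y4: ⌊380/2⌋ × 269 = 190 × 269 mm
Y5: ⌊269/2⌋ × 190 = 134 × 190 mm
Y6: ⌊190/2⌋ × 134 = 95 × 134 mm
Y7: ⌊134/2⌋ × 95 = 67 × 95 mm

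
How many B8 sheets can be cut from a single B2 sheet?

B2 = 500 × 707 mm; B8 = 62 × 88 mm.
Each halving step doubles the count; 6 steps from B2 to B8.
2^6 = 64.

64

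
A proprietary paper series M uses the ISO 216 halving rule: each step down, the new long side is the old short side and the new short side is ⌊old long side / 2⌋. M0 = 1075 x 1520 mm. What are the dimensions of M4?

M1: ⌊1520/2⌋ × 1075 = 760 × 1075 mm
M2: ⌊1075/2⌋ × 760 = 537 × 760 mm
M3: ⌊760/2⌋ × 537 = 380 × 537 mm
M4: ⌊537/2⌋ × 380 = 268 × 380 mm

268 × 380 mm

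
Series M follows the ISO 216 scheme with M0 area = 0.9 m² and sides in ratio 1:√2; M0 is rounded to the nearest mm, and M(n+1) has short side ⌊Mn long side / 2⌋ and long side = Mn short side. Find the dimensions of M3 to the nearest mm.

282 × 399 mm

Let M0's short side be w mm. w · w√2 = 0.9 m² = 900,000 mm², so w ≈ 797.7 mm and w√2 ≈ 1128.2 mm → M0 = 798 × 1128 mm.
M1: ⌊1128/2⌋ × 798 = 564 × 798 mm
M2: ⌊798/2⌋ × 564 = 399 × 564 mm
M3: ⌊564/2⌋ × 399 = 282 × 399 mm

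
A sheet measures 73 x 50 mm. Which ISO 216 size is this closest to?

A8 (52 × 74 mm)

Aspect ratio 73/50 ≈ 1.460 (ISO target is √2 ≈ 1.414).
In the A-series (A0 area = 1 m²): A8 = 52 × 74 mm.
Off by 3 mm total — nearest standard size.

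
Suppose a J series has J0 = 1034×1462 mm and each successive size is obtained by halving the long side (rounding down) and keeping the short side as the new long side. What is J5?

J1: ⌊1462/2⌋ × 1034 = 731 × 1034 mm
J2: ⌊1034/2⌋ × 731 = 517 × 731 mm
J3: ⌊731/2⌋ × 517 = 365 × 517 mm
J4: ⌊517/2⌋ × 365 = 258 × 365 mm
J5: ⌊365/2⌋ × 258 = 182 × 258 mm

182 × 258 mm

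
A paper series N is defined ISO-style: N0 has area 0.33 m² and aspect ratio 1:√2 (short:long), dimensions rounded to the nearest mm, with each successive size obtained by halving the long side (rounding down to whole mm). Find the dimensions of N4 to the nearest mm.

Let N0's short side be w mm. w · w√2 = 0.33 m² = 330,000 mm², so w ≈ 483.1 mm and w√2 ≈ 683.1 mm → N0 = 483 × 683 mm.
N1: ⌊683/2⌋ × 483 = 341 × 483 mm
N2: ⌊483/2⌋ × 341 = 241 × 341 mm
N3: ⌊341/2⌋ × 241 = 170 × 241 mm
N4: ⌊241/2⌋ × 170 = 120 × 170 mm

120 × 170 mm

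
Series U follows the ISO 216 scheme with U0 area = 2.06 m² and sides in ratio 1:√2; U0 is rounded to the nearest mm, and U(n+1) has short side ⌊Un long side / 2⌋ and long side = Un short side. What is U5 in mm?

Let U0's short side be w mm. w · w√2 = 2.06 m² = 2,060,000 mm², so w ≈ 1206.9 mm and w√2 ≈ 1706.8 mm → U0 = 1207 × 1707 mm.
U1: ⌊1707/2⌋ × 1207 = 853 × 1207 mm
U2: ⌊1207/2⌋ × 853 = 603 × 853 mm
U3: ⌊853/2⌋ × 603 = 426 × 603 mm
U4: ⌊603/2⌋ × 426 = 301 × 426 mm
U5: ⌊426/2⌋ × 301 = 213 × 301 mm

213 × 301 mm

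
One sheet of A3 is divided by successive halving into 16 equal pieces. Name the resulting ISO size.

16 = 2^4, so 4 halving steps.
A3 → A4 → … → A7 after 4 steps.

A7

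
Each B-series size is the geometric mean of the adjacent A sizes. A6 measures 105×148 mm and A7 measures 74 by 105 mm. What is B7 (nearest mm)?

Short side: √(105 · 74) = √7770 ≈ 88.1 → 88 mm
Long side: √(148 · 105) = √15540 ≈ 124.7 → 125 mm

88 × 125 mm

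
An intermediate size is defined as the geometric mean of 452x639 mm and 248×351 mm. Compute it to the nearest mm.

Short side: √(452 · 248) = √112096 ≈ 334.8 → 335 mm
Long side: √(639 · 351) = √224289 ≈ 473.6 → 474 mm

335 × 474 mm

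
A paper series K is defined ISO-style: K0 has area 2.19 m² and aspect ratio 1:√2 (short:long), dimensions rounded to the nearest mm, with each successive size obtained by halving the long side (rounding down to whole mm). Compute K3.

440 × 622 mm

Let K0's short side be w mm. w · w√2 = 2.19 m² = 2,190,000 mm², so w ≈ 1244.4 mm and w√2 ≈ 1759.9 mm → K0 = 1244 × 1760 mm.
K1: ⌊1760/2⌋ × 1244 = 880 × 1244 mm
K2: ⌊1244/2⌋ × 880 = 622 × 880 mm
K3: ⌊880/2⌋ × 622 = 440 × 622 mm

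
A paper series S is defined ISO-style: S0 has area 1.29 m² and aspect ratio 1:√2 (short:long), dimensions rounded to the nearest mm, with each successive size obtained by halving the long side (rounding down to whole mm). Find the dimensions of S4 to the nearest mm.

Let S0's short side be w mm. w · w√2 = 1.29 m² = 1,290,000 mm², so w ≈ 955.1 mm and w√2 ≈ 1350.7 mm → S0 = 955 × 1351 mm.
S1: ⌊1351/2⌋ × 955 = 675 × 955 mm
S2: ⌊955/2⌋ × 675 = 477 × 675 mm
S3: ⌊675/2⌋ × 477 = 337 × 477 mm
S4: ⌊477/2⌋ × 337 = 238 × 337 mm

238 × 337 mm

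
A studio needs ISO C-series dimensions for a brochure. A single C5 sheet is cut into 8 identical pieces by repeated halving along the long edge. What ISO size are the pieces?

C8

8 = 2^3, so 3 halving steps.
C5 → C6 → … → C8 after 3 steps.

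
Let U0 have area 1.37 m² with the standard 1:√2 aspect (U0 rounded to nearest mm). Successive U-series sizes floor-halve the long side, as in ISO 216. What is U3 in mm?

Let U0's short side be w mm. w · w√2 = 1.37 m² = 1,370,000 mm², so w ≈ 984.2 mm and w√2 ≈ 1391.9 mm → U0 = 984 × 1392 mm.
U1: ⌊1392/2⌋ × 984 = 696 × 984 mm
U2: ⌊984/2⌋ × 696 = 492 × 696 mm
U3: ⌊696/2⌋ × 492 = 348 × 492 mm

348 × 492 mm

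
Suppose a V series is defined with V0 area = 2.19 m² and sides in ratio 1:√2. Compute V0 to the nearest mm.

Let the short side be w mm. Then w · w√2 = 2.19 m² = 2,190,000 mm².
w² = 2,190,000/√2, so w ≈ 1244.4 mm; long side = w√2 ≈ 1759.9 mm.

1244 × 1760 mm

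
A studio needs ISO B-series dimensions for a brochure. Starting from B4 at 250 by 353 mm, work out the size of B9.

44 × 62 mm

B5: ⌊353/2⌋ × 250 = 176 × 250 mm
B6: ⌊250/2⌋ × 176 = 125 × 176 mm
B7: ⌊176/2⌋ × 125 = 88 × 125 mm
B8: ⌊125/2⌋ × 88 = 62 × 88 mm
B9: ⌊88/2⌋ × 62 = 44 × 62 mm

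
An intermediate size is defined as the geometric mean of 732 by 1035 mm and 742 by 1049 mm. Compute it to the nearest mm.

Short side: √(732 · 742) = √543144 ≈ 737.0 → 737 mm
Long side: √(1035 · 1049) = √1085715 ≈ 1042.0 → 1042 mm

737 × 1042 mm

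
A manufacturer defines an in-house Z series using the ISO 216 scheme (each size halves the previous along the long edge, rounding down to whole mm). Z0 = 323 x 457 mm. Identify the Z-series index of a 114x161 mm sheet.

Z3

Z0: 323 × 457 mm
Z1: 228 × 323 mm
Z2: 161 × 228 mm
Z3: 114 × 161 mm
Z4: 80 × 114 mm
→ matches Z3.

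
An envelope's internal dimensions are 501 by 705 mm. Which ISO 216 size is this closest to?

Aspect ratio 705/501 ≈ 1.407 — close to the ISO √2 ≈ 1.414.
In the B-series (B0 = 1000 × 1414 mm): B2 = 500 × 707 mm.
Off by 3 mm total — nearest standard size.

B2 (500 × 707 mm)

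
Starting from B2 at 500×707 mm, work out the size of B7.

B3: ⌊707/2⌋ × 500 = 353 × 500 mm
B4: ⌊500/2⌋ × 353 = 250 × 353 mm
B5: ⌊353/2⌋ × 250 = 176 × 250 mm
B6: ⌊250/2⌋ × 176 = 125 × 176 mm
B7: ⌊176/2⌋ × 125 = 88 × 125 mm

88 × 125 mm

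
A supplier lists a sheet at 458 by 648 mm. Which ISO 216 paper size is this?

C2 (458 × 648 mm)

Aspect ratio 648/458 ≈ 1.415 — close to the ISO √2 ≈ 1.414.
In the C-series (envelope sizes, between A and B): C2 = 458 × 648 mm.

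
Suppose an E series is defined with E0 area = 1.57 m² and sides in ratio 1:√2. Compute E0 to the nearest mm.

1054 × 1490 mm

Let the short side be w mm. Then w · w√2 = 1.57 m² = 1,570,000 mm².
w² = 1,570,000/√2, so w ≈ 1053.6 mm; long side = w√2 ≈ 1490.1 mm.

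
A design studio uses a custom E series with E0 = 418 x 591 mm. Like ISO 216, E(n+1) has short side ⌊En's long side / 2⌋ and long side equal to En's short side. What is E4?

E1: ⌊591/2⌋ × 418 = 295 × 418 mm
E2: ⌊418/2⌋ × 295 = 209 × 295 mm
E3: ⌊295/2⌋ × 209 = 147 × 209 mm
E4: ⌊209/2⌋ × 147 = 104 × 147 mm

104 × 147 mm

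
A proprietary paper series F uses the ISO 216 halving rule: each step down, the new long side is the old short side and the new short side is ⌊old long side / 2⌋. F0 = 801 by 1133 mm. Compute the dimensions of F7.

70 × 100 mm

F1 = 566 × 801 mm (from F0 by 1 halving).
F2: ⌊801/2⌋ × 566 = 400 × 566 mm
F3: ⌊566/2⌋ × 400 = 283 × 400 mm
F4: ⌊400/2⌋ × 283 = 200 × 283 mm
F5: ⌊283/2⌋ × 200 = 141 × 200 mm
F6: ⌊200/2⌋ × 141 = 100 × 141 mm
F7: ⌊141/2⌋ × 100 = 70 × 100 mm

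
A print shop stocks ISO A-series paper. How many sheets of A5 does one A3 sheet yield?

A3 = 297 × 420 mm; A5 = 148 × 210 mm.
Each halving step doubles the count; 2 steps from A3 to A5.
2^2 = 4.

4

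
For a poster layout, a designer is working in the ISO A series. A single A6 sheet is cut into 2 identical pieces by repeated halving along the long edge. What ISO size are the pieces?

A7

2 = 2^1, so 1 halving step.
A6 → A7 → … → A7 after 1 step.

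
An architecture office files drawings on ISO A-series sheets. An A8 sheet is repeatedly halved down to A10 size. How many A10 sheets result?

Each ISO step halves the sheet: 1 × A8 → 2 × A9 → 4 × A10
From A8 to A10 is 2 halving steps: 2^2 = 4.

4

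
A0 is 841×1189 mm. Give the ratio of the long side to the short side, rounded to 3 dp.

1.414

1189 / 841 = 1.414
Matches √2 ≈ 1.414 — the ISO 216 defining ratio.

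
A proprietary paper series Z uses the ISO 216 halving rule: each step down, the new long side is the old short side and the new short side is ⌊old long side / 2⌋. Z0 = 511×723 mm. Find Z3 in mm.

180 × 255 mm

Z1: ⌊723/2⌋ × 511 = 361 × 511 mm
Z2: ⌊511/2⌋ × 361 = 255 × 361 mm
Z3: ⌊361/2⌋ × 255 = 180 × 255 mm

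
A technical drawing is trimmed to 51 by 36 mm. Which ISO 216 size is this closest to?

Aspect ratio 51/36 ≈ 1.417 — close to the ISO √2 ≈ 1.414.
In the A-series (A0 area = 1 m²): A9 = 37 × 52 mm.
Off by 2 mm total — nearest standard size.

A9 (37 × 52 mm)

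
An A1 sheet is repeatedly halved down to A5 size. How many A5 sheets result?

Each ISO step halves the sheet: 1 × A1 → 2 × A2 → 4 × A3 → 8 × A4 → …
From A1 to A5 is 4 halving steps: 2^4 = 16.

16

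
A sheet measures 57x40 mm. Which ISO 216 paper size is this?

Aspect ratio 57/40 ≈ 1.425 — close to the ISO √2 ≈ 1.414.
In the C-series (envelope sizes, between A and B): C9 = 40 × 57 mm.

C9 (40 × 57 mm)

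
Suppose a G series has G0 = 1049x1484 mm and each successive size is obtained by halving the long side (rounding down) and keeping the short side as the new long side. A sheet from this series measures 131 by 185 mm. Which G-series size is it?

G0: 1049 × 1484 mm
G1: 742 × 1049 mm
G2: 524 × 742 mm
G3: 371 × 524 mm
G4: 262 × 371 mm
G5: 185 × 262 mm
G6: 131 × 185 mm
G7: 92 × 131 mm
→ matches G6.

G6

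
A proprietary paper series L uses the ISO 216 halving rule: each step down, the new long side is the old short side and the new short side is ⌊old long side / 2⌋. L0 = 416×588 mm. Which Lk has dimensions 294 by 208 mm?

L2

L0: 416 × 588 mm
L1: 294 × 416 mm
L2: 208 × 294 mm
L3: 147 × 208 mm
→ matches L2.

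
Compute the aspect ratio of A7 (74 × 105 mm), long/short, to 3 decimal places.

105 / 74 = 1.419
ISO 216 targets √2 ≈ 1.414; the +0.005 deviation is from mm rounding.

1.419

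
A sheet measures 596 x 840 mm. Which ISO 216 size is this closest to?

A1 (594 × 841 mm)

Aspect ratio 840/596 ≈ 1.409 — close to the ISO √2 ≈ 1.414.
In the A-series (A0 area = 1 m²): A1 = 594 × 841 mm.
Off by 3 mm total — nearest standard size.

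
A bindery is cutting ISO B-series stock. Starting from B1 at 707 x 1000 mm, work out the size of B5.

B2: ⌊1000/2⌋ × 707 = 500 × 707 mm
B3: ⌊707/2⌋ × 500 = 353 × 500 mm
B4: ⌊500/2⌋ × 353 = 250 × 353 mm
B5: ⌊353/2⌋ × 250 = 176 × 250 mm

176 × 250 mm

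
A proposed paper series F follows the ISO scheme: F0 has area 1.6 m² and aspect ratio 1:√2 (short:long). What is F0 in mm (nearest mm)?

1064 × 1504 mm

Let the short side be w mm. Then w · w√2 = 1.6 m² = 1,600,000 mm².
w² = 1,600,000/√2, so w ≈ 1063.7 mm; long side = w√2 ≈ 1504.2 mm.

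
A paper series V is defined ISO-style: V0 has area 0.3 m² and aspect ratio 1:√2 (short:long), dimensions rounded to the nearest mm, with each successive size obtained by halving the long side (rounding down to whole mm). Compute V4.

Let V0's short side be w mm. w · w√2 = 0.3 m² = 300,000 mm², so w ≈ 460.6 mm and w√2 ≈ 651.4 mm → V0 = 461 × 651 mm.
V1: ⌊651/2⌋ × 461 = 325 × 461 mm
V2: ⌊461/2⌋ × 325 = 230 × 325 mm
V3: ⌊325/2⌋ × 230 = 162 × 230 mm
V4: ⌊230/2⌋ × 162 = 115 × 162 mm

115 × 162 mm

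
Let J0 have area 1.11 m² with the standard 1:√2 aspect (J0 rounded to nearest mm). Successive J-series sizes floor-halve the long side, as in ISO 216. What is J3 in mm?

Let J0's short side be w mm. w · w√2 = 1.11 m² = 1,110,000 mm², so w ≈ 885.9 mm and w√2 ≈ 1252.9 mm → J0 = 886 × 1253 mm.
J1: ⌊1253/2⌋ × 886 = 626 × 886 mm
J2: ⌊886/2⌋ × 626 = 443 × 626 mm
J3: ⌊626/2⌋ × 443 = 313 × 443 mm

313 × 443 mm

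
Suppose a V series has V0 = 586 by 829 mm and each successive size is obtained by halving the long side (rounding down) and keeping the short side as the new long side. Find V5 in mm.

V1: ⌊829/2⌋ × 586 = 414 × 586 mm
V2: ⌊586/2⌋ × 414 = 293 × 414 mm
V3: ⌊414/2⌋ × 293 = 207 × 293 mm
V4: ⌊293/2⌋ × 207 = 146 × 207 mm
V5: ⌊207/2⌋ × 146 = 103 × 146 mm

103 × 146 mm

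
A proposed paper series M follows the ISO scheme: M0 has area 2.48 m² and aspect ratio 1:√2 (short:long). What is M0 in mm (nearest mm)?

1324 × 1873 mm

Let the short side be w mm. Then w · w√2 = 2.48 m² = 2,480,000 mm².
w² = 2,480,000/√2, so w ≈ 1324.2 mm; long side = w√2 ≈ 1872.8 mm.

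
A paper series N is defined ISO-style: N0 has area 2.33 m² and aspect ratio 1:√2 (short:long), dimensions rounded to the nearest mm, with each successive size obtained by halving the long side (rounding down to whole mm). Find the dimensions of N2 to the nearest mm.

642 × 907 mm

Let N0's short side be w mm. w · w√2 = 2.33 m² = 2,330,000 mm², so w ≈ 1283.6 mm and w√2 ≈ 1815.2 mm → N0 = 1284 × 1815 mm.
N1: ⌊1815/2⌋ × 1284 = 907 × 1284 mm
N2: ⌊1284/2⌋ × 907 = 642 × 907 mm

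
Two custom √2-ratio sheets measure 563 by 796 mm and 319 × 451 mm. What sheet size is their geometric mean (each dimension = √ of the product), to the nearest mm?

Short side: √(563 · 319) = √179597 ≈ 423.8 → 424 mm
Long side: √(796 · 451) = √358996 ≈ 599.2 → 599 mm

424 × 599 mm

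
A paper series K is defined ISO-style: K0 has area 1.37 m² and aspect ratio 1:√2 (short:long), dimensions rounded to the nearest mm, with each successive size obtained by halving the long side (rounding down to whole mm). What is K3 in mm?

348 × 492 mm

Let K0's short side be w mm. w · w√2 = 1.37 m² = 1,370,000 mm², so w ≈ 984.2 mm and w√2 ≈ 1391.9 mm → K0 = 984 × 1392 mm.
K1: ⌊1392/2⌋ × 984 = 696 × 984 mm
K2: ⌊984/2⌋ × 696 = 492 × 696 mm
K3: ⌊696/2⌋ × 492 = 348 × 492 mm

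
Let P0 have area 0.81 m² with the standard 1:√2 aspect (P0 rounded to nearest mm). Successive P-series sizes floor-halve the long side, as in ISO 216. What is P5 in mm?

Let P0's short side be w mm. w · w√2 = 0.81 m² = 810,000 mm², so w ≈ 756.8 mm and w√2 ≈ 1070.3 mm → P0 = 757 × 1070 mm.
P1: ⌊1070/2⌋ × 757 = 535 × 757 mm
P2: ⌊757/2⌋ × 535 = 378 × 535 mm
P3: ⌊535/2⌋ × 378 = 267 × 378 mm
P4: ⌊378/2⌋ × 267 = 189 × 267 mm
P5: ⌊267/2⌋ × 189 = 133 × 189 mm

133 × 189 mm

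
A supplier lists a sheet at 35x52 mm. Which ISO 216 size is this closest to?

Aspect ratio 52/35 ≈ 1.486 (ISO target is √2 ≈ 1.414).
In the A-series (A0 area = 1 m²): A9 = 37 × 52 mm.
Off by 2 mm total — nearest standard size.

A9 (37 × 52 mm)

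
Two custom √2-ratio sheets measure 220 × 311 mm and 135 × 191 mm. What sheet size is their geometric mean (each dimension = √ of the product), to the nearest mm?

172 × 244 mm

Short side: √(220 · 135) = √29700 ≈ 172.3 → 172 mm
Long side: √(311 · 191) = √59401 ≈ 243.7 → 244 mm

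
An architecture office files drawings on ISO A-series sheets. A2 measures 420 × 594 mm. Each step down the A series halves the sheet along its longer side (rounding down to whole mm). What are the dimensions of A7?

A3: ⌊594/2⌋ × 420 = 297 × 420 mm
A4: ⌊420/2⌋ × 297 = 210 × 297 mm
A5: ⌊297/2⌋ × 210 = 148 × 210 mm
A6: ⌊210/2⌋ × 148 = 105 × 148 mm
A7: ⌊148/2⌋ × 105 = 74 × 105 mm

74 × 105 mm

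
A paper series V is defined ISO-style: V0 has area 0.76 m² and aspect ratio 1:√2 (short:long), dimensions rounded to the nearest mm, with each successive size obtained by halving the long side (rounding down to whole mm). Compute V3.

259 × 366 mm

Let V0's short side be w mm. w · w√2 = 0.76 m² = 760,000 mm², so w ≈ 733.1 mm and w√2 ≈ 1036.7 mm → V0 = 733 × 1037 mm.
V1: ⌊1037/2⌋ × 733 = 518 × 733 mm
V2: ⌊733/2⌋ × 518 = 366 × 518 mm
V3: ⌊518/2⌋ × 366 = 259 × 366 mm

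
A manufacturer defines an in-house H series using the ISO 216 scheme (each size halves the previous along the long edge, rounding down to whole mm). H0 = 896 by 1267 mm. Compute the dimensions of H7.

79 × 112 mm

H1 = 633 × 896 mm (from H0 by 1 halving).
H2: ⌊896/2⌋ × 633 = 448 × 633 mm
H3: ⌊633/2⌋ × 448 = 316 × 448 mm
H4: ⌊448/2⌋ × 316 = 224 × 316 mm
H5: ⌊316/2⌋ × 224 = 158 × 224 mm
H6: ⌊224/2⌋ × 158 = 112 × 158 mm
H7: ⌊158/2⌋ × 112 = 79 × 112 mm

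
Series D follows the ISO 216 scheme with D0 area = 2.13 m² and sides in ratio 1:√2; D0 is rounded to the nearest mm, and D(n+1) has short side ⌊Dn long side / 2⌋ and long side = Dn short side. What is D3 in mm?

434 × 613 mm

Let D0's short side be w mm. w · w√2 = 2.13 m² = 2,130,000 mm², so w ≈ 1227.2 mm and w√2 ≈ 1735.6 mm → D0 = 1227 × 1736 mm.
D1: ⌊1736/2⌋ × 1227 = 868 × 1227 mm
D2: ⌊1227/2⌋ × 868 = 613 × 868 mm
D3: ⌊868/2⌋ × 613 = 434 × 613 mm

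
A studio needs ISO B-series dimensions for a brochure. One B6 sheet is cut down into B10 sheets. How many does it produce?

16

B6 = 125 × 176 mm; B10 = 31 × 44 mm.
Each halving step doubles the count; 4 steps from B6 to B10.
2^4 = 16.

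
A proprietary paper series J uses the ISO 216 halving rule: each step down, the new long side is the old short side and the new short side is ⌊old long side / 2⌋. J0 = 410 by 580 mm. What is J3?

J1: ⌊580/2⌋ × 410 = 290 × 410 mm
J2: ⌊410/2⌋ × 290 = 205 × 290 mm
J3: ⌊290/2⌋ × 205 = 145 × 205 mm

145 × 205 mm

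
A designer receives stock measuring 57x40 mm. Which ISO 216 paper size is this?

C9 (40 × 57 mm)

Aspect ratio 57/40 ≈ 1.425 — close to the ISO √2 ≈ 1.414.
In the C-series (envelope sizes, between A and B): C9 = 40 × 57 mm.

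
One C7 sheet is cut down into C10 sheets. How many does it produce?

8

Each ISO step halves the sheet: 1 × C7 → 2 × C8 → 4 × C9 → 8 × C10
From C7 to C10 is 3 halving steps: 2^3 = 8.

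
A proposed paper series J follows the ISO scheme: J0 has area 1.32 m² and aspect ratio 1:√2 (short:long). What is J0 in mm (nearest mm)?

Let the short side be w mm. Then w · w√2 = 1.32 m² = 1,320,000 mm².
w² = 1,320,000/√2, so w ≈ 966.1 mm; long side = w√2 ≈ 1366.3 mm.

966 × 1366 mm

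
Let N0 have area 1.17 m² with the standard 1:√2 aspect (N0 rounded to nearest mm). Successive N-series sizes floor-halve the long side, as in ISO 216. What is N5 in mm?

Let N0's short side be w mm. w · w√2 = 1.17 m² = 1,170,000 mm², so w ≈ 909.6 mm and w√2 ≈ 1286.3 mm → N0 = 910 × 1286 mm.
N1: ⌊1286/2⌋ × 910 = 643 × 910 mm
N2: ⌊910/2⌋ × 643 = 455 × 643 mm
N3: ⌊643/2⌋ × 455 = 321 × 455 mm
N4: ⌊455/2⌋ × 321 = 227 × 321 mm
N5: ⌊321/2⌋ × 227 = 160 × 227 mm

160 × 227 mm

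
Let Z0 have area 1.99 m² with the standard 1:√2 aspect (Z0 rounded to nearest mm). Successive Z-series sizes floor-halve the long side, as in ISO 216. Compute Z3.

419 × 593 mm

Let Z0's short side be w mm. w · w√2 = 1.99 m² = 1,990,000 mm², so w ≈ 1186.2 mm and w√2 ≈ 1677.6 mm → Z0 = 1186 × 1678 mm.
Z1: ⌊1678/2⌋ × 1186 = 839 × 1186 mm
Z2: ⌊1186/2⌋ × 839 = 593 × 839 mm
Z3: ⌊839/2⌋ × 593 = 419 × 593 mm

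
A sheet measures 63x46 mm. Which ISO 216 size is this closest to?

Aspect ratio 63/46 ≈ 1.370 (ISO target is √2 ≈ 1.414).
In the B-series (B0 = 1000 × 1414 mm): B9 = 44 × 62 mm.
Off by 3 mm total — nearest standard size.

B9 (44 × 62 mm)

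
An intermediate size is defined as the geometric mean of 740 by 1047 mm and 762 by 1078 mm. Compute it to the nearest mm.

Short side: √(740 · 762) = √563880 ≈ 750.9 → 751 mm
Long side: √(1047 · 1078) = √1128666 ≈ 1062.4 → 1062 mm

751 × 1062 mm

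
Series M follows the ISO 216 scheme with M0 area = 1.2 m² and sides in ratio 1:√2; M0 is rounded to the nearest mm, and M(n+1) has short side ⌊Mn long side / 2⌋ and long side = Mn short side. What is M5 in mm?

Let M0's short side be w mm. w · w√2 = 1.2 m² = 1,200,000 mm², so w ≈ 921.2 mm and w√2 ≈ 1302.7 mm → M0 = 921 × 1303 mm.
M1: ⌊1303/2⌋ × 921 = 651 × 921 mm
M2: ⌊921/2⌋ × 651 = 460 × 651 mm
M3: ⌊651/2⌋ × 460 = 325 × 460 mm
M4: ⌊460/2⌋ × 325 = 230 × 325 mm
M5: ⌊325/2⌋ × 230 = 162 × 230 mm

162 × 230 mm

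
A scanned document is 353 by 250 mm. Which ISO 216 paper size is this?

Aspect ratio 353/250 ≈ 1.412 — close to the ISO √2 ≈ 1.414.
In the B-series (B0 = 1000 × 1414 mm): B4 = 250 × 353 mm.

B4 (250 × 353 mm)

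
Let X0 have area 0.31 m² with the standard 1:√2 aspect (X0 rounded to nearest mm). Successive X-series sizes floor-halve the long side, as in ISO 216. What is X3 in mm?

Let X0's short side be w mm. w · w√2 = 0.31 m² = 310,000 mm², so w ≈ 468.2 mm and w√2 ≈ 662.1 mm → X0 = 468 × 662 mm.
X1: ⌊662/2⌋ × 468 = 331 × 468 mm
X2: ⌊468/2⌋ × 331 = 234 × 331 mm
X3: ⌊331/2⌋ × 234 = 165 × 234 mm

165 × 234 mm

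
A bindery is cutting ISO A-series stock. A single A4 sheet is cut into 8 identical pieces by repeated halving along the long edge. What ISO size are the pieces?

A7

8 = 2^3, so 3 halving steps.
A4 → A5 → … → A7 after 3 steps.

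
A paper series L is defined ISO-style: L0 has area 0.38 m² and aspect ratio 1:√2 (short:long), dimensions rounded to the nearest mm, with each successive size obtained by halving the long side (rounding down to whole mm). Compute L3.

Let L0's short side be w mm. w · w√2 = 0.38 m² = 380,000 mm², so w ≈ 518.4 mm and w√2 ≈ 733.1 mm → L0 = 518 × 733 mm.
L1: ⌊733/2⌋ × 518 = 366 × 518 mm
L2: ⌊518/2⌋ × 366 = 259 × 366 mm
L3: ⌊366/2⌋ × 259 = 183 × 259 mm

183 × 259 mm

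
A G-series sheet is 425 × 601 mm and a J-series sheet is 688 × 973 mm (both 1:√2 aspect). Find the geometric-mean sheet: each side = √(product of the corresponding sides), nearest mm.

Short side: √(425 · 688) = √292400 ≈ 540.7 → 541 mm
Long side: √(601 · 973) = √584773 ≈ 764.7 → 765 mm

541 × 765 mm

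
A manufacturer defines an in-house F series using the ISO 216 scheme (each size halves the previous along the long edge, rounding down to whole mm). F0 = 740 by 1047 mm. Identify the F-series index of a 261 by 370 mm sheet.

F0: 740 × 1047 mm
F1: 523 × 740 mm
F2: 370 × 523 mm
F3: 261 × 370 mm
F4: 185 × 261 mm
→ matches F3.

F3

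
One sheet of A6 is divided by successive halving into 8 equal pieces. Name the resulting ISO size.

A9

8 = 2^3, so 3 halving steps.
A6 → A7 → … → A9 after 3 steps.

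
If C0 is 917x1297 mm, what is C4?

C1: ⌊1297/2⌋ × 917 = 648 × 917 mm
C2: ⌊917/2⌋ × 648 = 458 × 648 mm
C3: ⌊648/2⌋ × 458 = 324 × 458 mm
C4: ⌊458/2⌋ × 324 = 229 × 324 mm

229 × 324 mm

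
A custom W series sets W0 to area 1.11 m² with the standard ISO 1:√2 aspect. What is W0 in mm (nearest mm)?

886 × 1253 mm

Let the short side be w mm. Then w · w√2 = 1.11 m² = 1,110,000 mm².
w² = 1,110,000/√2, so w ≈ 885.9 mm; long side = w√2 ≈ 1252.9 mm.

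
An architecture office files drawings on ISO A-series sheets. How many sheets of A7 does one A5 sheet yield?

4

A5 = 148 × 210 mm; A7 = 74 × 105 mm.
Each halving step doubles the count; 2 steps from A5 to A7.
2^2 = 4.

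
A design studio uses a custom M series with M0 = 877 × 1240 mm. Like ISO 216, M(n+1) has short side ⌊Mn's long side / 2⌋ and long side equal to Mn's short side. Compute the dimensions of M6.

M1 = 620 × 877 mm (from M0 by 1 halving).
M2: ⌊877/2⌋ × 620 = 438 × 620 mm
M3: ⌊620/2⌋ × 438 = 310 × 438 mm
M4: ⌊438/2⌋ × 310 = 219 × 310 mm
M5: ⌊310/2⌋ × 219 = 155 × 219 mm
M6: ⌊219/2⌋ × 155 = 109 × 155 mm

109 × 155 mm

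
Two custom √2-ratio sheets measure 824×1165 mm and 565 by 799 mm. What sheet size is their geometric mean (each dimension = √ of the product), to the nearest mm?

Short side: √(824 · 565) = √465560 ≈ 682.3 → 682 mm
Long side: √(1165 · 799) = √930835 ≈ 964.8 → 965 mm

682 × 965 mm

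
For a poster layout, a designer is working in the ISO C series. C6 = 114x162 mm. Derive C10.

28 × 40 mm

C7: ⌊162/2⌋ × 114 = 81 × 114 mm
C8: ⌊114/2⌋ × 81 = 57 × 81 mm
C9: ⌊81/2⌋ × 57 = 40 × 57 mm
C10: ⌊57/2⌋ × 40 = 28 × 40 mm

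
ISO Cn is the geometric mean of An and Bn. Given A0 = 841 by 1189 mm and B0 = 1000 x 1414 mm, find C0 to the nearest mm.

Short side: √(841 · 1000) = √841000 ≈ 917.1 → 917 mm
Long side: √(1189 · 1414) = √1681246 ≈ 1296.6 → 1297 mm

917 × 1297 mm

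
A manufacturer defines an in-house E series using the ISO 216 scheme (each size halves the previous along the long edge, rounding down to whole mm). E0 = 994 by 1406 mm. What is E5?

E1: ⌊1406/2⌋ × 994 = 703 × 994 mm
E2: ⌊994/2⌋ × 703 = 497 × 703 mm
E3: ⌊703/2⌋ × 497 = 351 × 497 mm
E4: ⌊497/2⌋ × 351 = 248 × 351 mm
E5: ⌊351/2⌋ × 248 = 175 × 248 mm

175 × 248 mm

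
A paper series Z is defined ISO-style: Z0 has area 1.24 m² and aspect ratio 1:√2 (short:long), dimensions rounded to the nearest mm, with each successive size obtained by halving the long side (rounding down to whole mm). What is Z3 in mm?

Let Z0's short side be w mm. w · w√2 = 1.24 m² = 1,240,000 mm², so w ≈ 936.4 mm and w√2 ≈ 1324.2 mm → Z0 = 936 × 1324 mm.
Z1: ⌊1324/2⌋ × 936 = 662 × 936 mm
Z2: ⌊936/2⌋ × 662 = 468 × 662 mm
Z3: ⌊662/2⌋ × 468 = 331 × 468 mm

331 × 468 mm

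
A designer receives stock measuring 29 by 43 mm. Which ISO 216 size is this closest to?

B10 (31 × 44 mm)

Aspect ratio 43/29 ≈ 1.483 (ISO target is √2 ≈ 1.414).
In the B-series (B0 = 1000 × 1414 mm): B10 = 31 × 44 mm.
Off by 3 mm total — nearest standard size.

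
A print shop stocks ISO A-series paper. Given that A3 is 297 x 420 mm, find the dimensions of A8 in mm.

52 × 74 mm

A4: ⌊420/2⌋ × 297 = 210 × 297 mm
A5: ⌊297/2⌋ × 210 = 148 × 210 mm
A6: ⌊210/2⌋ × 148 = 105 × 148 mm
A7: ⌊148/2⌋ × 105 = 74 × 105 mm
A8: ⌊105/2⌋ × 74 = 52 × 74 mm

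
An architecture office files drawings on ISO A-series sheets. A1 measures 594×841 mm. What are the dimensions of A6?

105 × 148 mm

A2: ⌊841/2⌋ × 594 = 420 × 594 mm
A3: ⌊594/2⌋ × 420 = 297 × 420 mm
A4: ⌊420/2⌋ × 297 = 210 × 297 mm
A5: ⌊297/2⌋ × 210 = 148 × 210 mm
A6: ⌊210/2⌋ × 148 = 105 × 148 mm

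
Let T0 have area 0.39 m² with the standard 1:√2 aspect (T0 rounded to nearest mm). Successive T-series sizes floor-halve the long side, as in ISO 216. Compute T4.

131 × 185 mm

Let T0's short side be w mm. w · w√2 = 0.39 m² = 390,000 mm², so w ≈ 525.1 mm and w√2 ≈ 742.7 mm → T0 = 525 × 743 mm.
T1: ⌊743/2⌋ × 525 = 371 × 525 mm
T2: ⌊525/2⌋ × 371 = 262 × 371 mm
T3: ⌊371/2⌋ × 262 = 185 × 262 mm
T4: ⌊262/2⌋ × 185 = 131 × 185 mm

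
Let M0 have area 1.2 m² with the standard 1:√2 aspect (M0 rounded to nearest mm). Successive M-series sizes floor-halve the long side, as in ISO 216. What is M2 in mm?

Let M0's short side be w mm. w · w√2 = 1.2 m² = 1,200,000 mm², so w ≈ 921.2 mm and w√2 ≈ 1302.7 mm → M0 = 921 × 1303 mm.
M1: ⌊1303/2⌋ × 921 = 651 × 921 mm
M2: ⌊921/2⌋ × 651 = 460 × 651 mm

460 × 651 mm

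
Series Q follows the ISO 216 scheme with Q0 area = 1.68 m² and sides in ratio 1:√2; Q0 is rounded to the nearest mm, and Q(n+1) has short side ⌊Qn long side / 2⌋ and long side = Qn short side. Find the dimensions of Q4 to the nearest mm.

Let Q0's short side be w mm. w · w√2 = 1.68 m² = 1,680,000 mm², so w ≈ 1089.9 mm and w√2 ≈ 1541.4 mm → Q0 = 1090 × 1541 mm.
Q1: ⌊1541/2⌋ × 1090 = 770 × 1090 mm
Q2: ⌊1090/2⌋ × 770 = 545 × 770 mm
Q3: ⌊770/2⌋ × 545 = 385 × 545 mm
Q4: ⌊545/2⌋ × 385 = 272 × 385 mm

272 × 385 mm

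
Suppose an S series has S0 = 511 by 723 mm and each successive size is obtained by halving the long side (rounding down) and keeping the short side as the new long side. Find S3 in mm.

180 × 255 mm

S1: ⌊723/2⌋ × 511 = 361 × 511 mm
S2: ⌊511/2⌋ × 361 = 255 × 361 mm
S3: ⌊361/2⌋ × 255 = 180 × 255 mm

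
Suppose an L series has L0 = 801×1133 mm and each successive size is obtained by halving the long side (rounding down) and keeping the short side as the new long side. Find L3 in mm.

L1: ⌊1133/2⌋ × 801 = 566 × 801 mm
L2: ⌊801/2⌋ × 566 = 400 × 566 mm
L3: ⌊566/2⌋ × 400 = 283 × 400 mm

283 × 400 mm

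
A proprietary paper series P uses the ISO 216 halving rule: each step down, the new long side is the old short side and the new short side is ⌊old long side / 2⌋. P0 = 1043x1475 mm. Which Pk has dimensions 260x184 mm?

P0: 1043 × 1475 mm
P1: 737 × 1043 mm
P2: 521 × 737 mm
P3: 368 × 521 mm
P4: 260 × 368 mm
P5: 184 × 260 mm
P6: 130 × 184 mm
→ matches P5.

P5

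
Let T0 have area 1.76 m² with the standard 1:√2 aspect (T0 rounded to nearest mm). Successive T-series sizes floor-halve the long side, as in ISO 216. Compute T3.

Let T0's short side be w mm. w · w√2 = 1.76 m² = 1,760,000 mm², so w ≈ 1115.6 mm and w√2 ≈ 1577.7 mm → T0 = 1116 × 1578 mm.
T1: ⌊1578/2⌋ × 1116 = 789 × 1116 mm
T2: ⌊1116/2⌋ × 789 = 558 × 789 mm
T3: ⌊789/2⌋ × 558 = 394 × 558 mm

394 × 558 mm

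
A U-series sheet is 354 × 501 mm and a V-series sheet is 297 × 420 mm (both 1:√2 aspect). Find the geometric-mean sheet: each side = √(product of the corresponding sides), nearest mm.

Short side: √(354 · 297) = √105138 ≈ 324.2 → 324 mm
Long side: √(501 · 420) = √210420 ≈ 458.7 → 459 mm

324 × 459 mm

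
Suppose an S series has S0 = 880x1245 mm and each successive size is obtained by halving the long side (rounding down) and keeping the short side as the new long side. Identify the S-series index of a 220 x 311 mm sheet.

S0: 880 × 1245 mm
S1: 622 × 880 mm
S2: 440 × 622 mm
S3: 311 × 440 mm
S4: 220 × 311 mm
S5: 155 × 220 mm
→ matches S4.

S4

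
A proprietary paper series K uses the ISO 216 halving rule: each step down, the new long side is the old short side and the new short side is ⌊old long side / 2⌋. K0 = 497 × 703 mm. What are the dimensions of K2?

248 × 351 mm

K1: ⌊703/2⌋ × 497 = 351 × 497 mm
K2: ⌊497/2⌋ × 351 = 248 × 351 mm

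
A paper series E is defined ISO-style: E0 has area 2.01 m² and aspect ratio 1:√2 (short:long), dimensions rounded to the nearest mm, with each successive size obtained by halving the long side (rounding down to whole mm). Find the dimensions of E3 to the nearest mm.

Let E0's short side be w mm. w · w√2 = 2.01 m² = 2,010,000 mm², so w ≈ 1192.2 mm and w√2 ≈ 1686.0 mm → E0 = 1192 × 1686 mm.
E1: ⌊1686/2⌋ × 1192 = 843 × 1192 mm
E2: ⌊1192/2⌋ × 843 = 596 × 843 mm
E3: ⌊843/2⌋ × 596 = 421 × 596 mm

421 × 596 mm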